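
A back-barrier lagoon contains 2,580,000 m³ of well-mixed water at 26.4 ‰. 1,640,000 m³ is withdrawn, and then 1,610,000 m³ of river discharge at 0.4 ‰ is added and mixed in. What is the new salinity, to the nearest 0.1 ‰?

10.0 ‰

Remaining after removal: 940,000 m³ at 26.4 ‰ (salt = 24,816,000)
After addition: salt = 24,816,000 + 1,610,000×0.4 = 25,460,000; volume = 2,550,000 m³
S = 25,460,000 / 2,550,000 = 9.9843 ‰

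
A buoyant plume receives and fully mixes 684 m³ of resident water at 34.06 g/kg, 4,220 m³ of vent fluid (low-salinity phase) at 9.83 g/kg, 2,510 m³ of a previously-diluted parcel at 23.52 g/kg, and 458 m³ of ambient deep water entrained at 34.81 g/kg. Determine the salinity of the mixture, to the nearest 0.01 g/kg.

Conserving salt mass:
salt = 684×34.06 + 4,220×9.83 + 2,510×23.52 + 458×34.81 = 23,297.04 + 41,482.6 + 59,035.2 + 15,942.98 = 139,757.82
volume = 684 + 4,220 + 2,510 + 458 = 7,872 m³
S = 139,757.82 / 7,872 = 17.7538 g/kg

17.75 g/kg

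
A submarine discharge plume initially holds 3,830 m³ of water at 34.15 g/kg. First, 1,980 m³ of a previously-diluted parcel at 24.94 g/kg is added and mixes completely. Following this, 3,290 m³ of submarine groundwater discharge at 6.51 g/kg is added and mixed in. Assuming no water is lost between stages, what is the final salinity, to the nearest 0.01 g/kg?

22.15 g/kg

Total salt / total volume:
Initial salt = 3,830×34.15 = 130,794.5
After stage 1: salt = 130,794.5 + 1,980×24.94 = 180,175.7; volume = 5,810 m³; S = 31.011 g/kg
After stage 2: salt = 180,175.7 + 3,290×6.51 = 201,593.6; volume = 9,100 m³
S = 201,593.6 / 9,100 = 22.1531 g/kg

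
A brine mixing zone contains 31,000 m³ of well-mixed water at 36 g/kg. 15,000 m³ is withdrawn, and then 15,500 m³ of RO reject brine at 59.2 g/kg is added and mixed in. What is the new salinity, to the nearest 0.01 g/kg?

Remaining after removal: 16,000 m³ at 36 g/kg (salt = 576,000)
After addition: salt = 576,000 + 15,500×59.2 = 1,493,600; volume = 31,500 m³
S = 1,493,600 / 31,500 = 47.4159 g/kg

47.42 g/kg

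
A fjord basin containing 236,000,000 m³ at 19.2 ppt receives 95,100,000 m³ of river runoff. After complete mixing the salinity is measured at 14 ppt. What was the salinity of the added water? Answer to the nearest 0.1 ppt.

1.1 ppt

Salt balance: 236,000,000×19.2 + 95,100,000×S = 331,100,000×14
4,531,200,000 + 95,100,000·S = 4,635,400,000
S = (4,635,400,000 − 4,531,200,000) / 95,100,000 = 1.0957 ppt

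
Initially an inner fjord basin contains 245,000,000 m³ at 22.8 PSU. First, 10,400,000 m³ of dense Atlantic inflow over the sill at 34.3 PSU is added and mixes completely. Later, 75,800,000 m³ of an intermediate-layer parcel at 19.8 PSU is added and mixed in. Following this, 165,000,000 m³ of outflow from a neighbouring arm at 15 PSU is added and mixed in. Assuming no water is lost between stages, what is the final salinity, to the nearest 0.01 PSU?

Salt balance:
Initial salt = 245,000,000×22.8 = 5,586,000,000
After stage 1: salt = 5,586,000,000 + 10,400,000×34.3 = 5,942,720,000; volume = 255,400,000 m³; S = 23.268 PSU
After stage 2: salt = 5,942,720,000 + 75,800,000×19.8 = 7,443,560,000; volume = 331,200,000 m³; S = 22.475 PSU
After stage 3: salt = 7,443,560,000 + 165,000,000×15 = 9,918,560,000; volume = 496,200,000 m³
S = 9,918,560,000 / 496,200,000 = 19.989 PSU

19.99 PSU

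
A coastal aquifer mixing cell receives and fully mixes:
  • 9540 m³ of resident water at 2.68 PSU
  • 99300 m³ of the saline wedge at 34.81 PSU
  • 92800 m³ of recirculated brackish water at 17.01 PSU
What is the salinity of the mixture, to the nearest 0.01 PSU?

25.10 PSU

Mass of salt is conserved:
salt = 9,540×2.68 + 99,300×34.81 + 92,800×17.01 = 25,567.2 + 3,456,633 + 1,578,528 = 5,060,728.2
volume = 9,540 + 99,300 + 92,800 = 201,640 m³
S = 5,060,728.2 / 201,640 = 25.0978 PSU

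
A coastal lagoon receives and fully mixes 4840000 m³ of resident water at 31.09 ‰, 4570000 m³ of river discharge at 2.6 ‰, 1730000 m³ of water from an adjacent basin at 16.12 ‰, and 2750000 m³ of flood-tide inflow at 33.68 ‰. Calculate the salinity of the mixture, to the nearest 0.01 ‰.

20.36 ‰

Total salt / total volume:
salt = 4,840,000×31.09 + 4,570,000×2.6 + 1,730,000×16.12 + 2,750,000×33.68 = 150,475,600 + 11,882,000 + 27,887,600 + 92,620,000 = 282,865,200
volume = 4,840,000 + 4,570,000 + 1,730,000 + 2,750,000 = 13,890,000 m³
S = 282,865,200 / 13,890,000 = 20.3647 ‰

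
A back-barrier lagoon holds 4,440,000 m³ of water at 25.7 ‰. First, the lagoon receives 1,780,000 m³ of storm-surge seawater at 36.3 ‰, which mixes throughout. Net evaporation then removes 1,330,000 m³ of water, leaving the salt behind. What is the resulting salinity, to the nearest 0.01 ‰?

After mixing: salt = 4,440,000×25.7 + 1,780,000×36.3 = 178,722,000; volume = 6,220,000 m³
After evaporation: salt unchanged = 178,722,000; volume = 6,220,000 − 1,330,000 = 4,890,000 m³
S = 178,722,000 / 4,890,000 = 36.5485 ‰

36.55 ‰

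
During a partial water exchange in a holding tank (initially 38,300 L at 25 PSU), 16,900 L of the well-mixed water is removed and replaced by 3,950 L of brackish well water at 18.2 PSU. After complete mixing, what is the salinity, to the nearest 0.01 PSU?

23.94 PSU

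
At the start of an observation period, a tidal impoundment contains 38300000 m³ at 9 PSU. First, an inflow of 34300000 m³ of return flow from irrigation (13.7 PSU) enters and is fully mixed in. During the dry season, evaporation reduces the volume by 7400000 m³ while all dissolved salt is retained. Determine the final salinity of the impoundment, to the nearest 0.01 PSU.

12.49 PSU

After mixing: salt = 38,300,000×9 + 34,300,000×13.7 = 814,610,000; volume = 72,600,000 m³
After evaporation: salt unchanged = 814,610,000; volume = 72,600,000 − 7,400,000 = 65,200,000 m³
S = 814,610,000 / 65,200,000 = 12.494 PSU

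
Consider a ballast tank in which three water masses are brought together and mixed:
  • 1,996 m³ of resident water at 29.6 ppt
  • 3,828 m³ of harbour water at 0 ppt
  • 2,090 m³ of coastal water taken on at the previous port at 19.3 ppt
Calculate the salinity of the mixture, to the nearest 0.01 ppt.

Total salt / total volume:
salt = 1,996×29.6 + 3,828×0 + 2,090×19.3 = 59,081.6 + 0 + 40,337 = 99,418.6
volume = 1,996 + 3,828 + 2,090 = 7,914 m³
S = 99,418.6 / 7,914 = 12.5624 ppt

12.56 ppt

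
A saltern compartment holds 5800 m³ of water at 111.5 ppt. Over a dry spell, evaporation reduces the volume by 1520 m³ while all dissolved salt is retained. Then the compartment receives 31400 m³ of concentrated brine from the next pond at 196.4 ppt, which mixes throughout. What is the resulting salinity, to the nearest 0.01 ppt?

190.97 ppt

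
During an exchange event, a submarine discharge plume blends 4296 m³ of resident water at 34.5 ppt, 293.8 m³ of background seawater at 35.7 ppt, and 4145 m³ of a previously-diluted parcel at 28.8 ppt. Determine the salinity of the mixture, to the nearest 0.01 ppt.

31.84 ppt

Mass of salt is conserved:
salt = 4,296×34.5 + 293.8×35.7 + 4,145×28.8 = 148,212 + 10,488.66 + 119,376 = 278,076.66
volume = 4,296 + 293.8 + 4,145 = 8,734.8 m³
S = 278,076.66 / 8,734.8 = 31.8355 ppt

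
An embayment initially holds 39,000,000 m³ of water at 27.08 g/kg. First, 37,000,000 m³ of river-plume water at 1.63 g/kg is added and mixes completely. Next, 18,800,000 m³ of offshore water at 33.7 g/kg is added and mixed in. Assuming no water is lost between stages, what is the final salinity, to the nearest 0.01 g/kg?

18.46 g/kg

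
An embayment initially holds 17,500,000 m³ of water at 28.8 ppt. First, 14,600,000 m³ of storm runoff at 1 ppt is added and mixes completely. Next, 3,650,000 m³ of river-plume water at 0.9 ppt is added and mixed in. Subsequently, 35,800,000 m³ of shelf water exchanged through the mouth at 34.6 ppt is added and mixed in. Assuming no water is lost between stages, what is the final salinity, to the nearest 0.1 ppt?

Mass of salt is conserved:
Initial salt = 17,500,000×28.8 = 504,000,000
After stage 1: salt = 504,000,000 + 14,600,000×1 = 518,600,000; volume = 32,100,000 m³; S = 16.156 ppt
After stage 2: salt = 518,600,000 + 3,650,000×0.9 = 521,885,000; volume = 35,750,000 m³; S = 14.598 ppt
After stage 3: salt = 521,885,000 + 35,800,000×34.6 = 1,760,565,000; volume = 71,550,000 m³
S = 1,760,565,000 / 71,550,000 = 24.6061 ppt

24.6 ppt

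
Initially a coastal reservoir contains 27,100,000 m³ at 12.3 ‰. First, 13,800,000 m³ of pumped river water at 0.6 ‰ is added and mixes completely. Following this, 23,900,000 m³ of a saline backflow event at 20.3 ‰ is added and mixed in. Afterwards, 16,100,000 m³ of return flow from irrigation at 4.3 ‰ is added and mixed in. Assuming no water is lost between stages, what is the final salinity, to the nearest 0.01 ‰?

Total salt / total volume:
Initial salt = 27,100,000×12.3 = 333,330,000
After stage 1: salt = 333,330,000 + 13,800,000×0.6 = 341,610,000; volume = 40,900,000 m³; S = 8.352 ‰
After stage 2: salt = 341,610,000 + 23,900,000×20.3 = 826,780,000; volume = 64,800,000 m³; S = 12.759 ‰
After stage 3: salt = 826,780,000 + 16,100,000×4.3 = 896,010,000; volume = 80,900,000 m³
S = 896,010,000 / 80,900,000 = 11.0755 ‰

11.08 ‰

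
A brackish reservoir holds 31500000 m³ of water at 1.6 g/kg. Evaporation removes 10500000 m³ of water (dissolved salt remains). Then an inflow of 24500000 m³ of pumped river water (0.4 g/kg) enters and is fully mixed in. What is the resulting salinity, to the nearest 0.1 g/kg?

After evaporation: salt = 31,500,000×1.6 = 50,400,000; volume = 31,500,000 − 10,500,000 = 21,000,000 m³
After mixing: salt = 50,400,000 + 24,500,000×0.4 = 60,200,000; volume = 21,000,000 + 24,500,000 = 45,500,000 m³
S = 60,200,000 / 45,500,000 = 1.3231 g/kg

1.3 g/kg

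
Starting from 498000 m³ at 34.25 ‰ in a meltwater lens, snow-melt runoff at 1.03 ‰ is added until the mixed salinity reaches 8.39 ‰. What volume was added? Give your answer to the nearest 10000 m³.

1750000 m³

Salt balance: 498,000×34.25 + V×1.03 = (498,000+V)×8.39
17,056,500 + 1.03V = 4,178,220 + 8.39V
12,878,280 = 7.36V
V = 1,749,766.3 m³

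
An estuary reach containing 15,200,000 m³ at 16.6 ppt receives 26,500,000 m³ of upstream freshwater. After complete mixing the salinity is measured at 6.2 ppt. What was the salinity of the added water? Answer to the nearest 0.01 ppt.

0.23 ppt

Salt balance: 15,200,000×16.6 + 26,500,000×S = 41,700,000×6.2
252,320,000 + 26,500,000·S = 258,540,000
S = (258,540,000 − 252,320,000) / 26,500,000 = 0.2347 ppt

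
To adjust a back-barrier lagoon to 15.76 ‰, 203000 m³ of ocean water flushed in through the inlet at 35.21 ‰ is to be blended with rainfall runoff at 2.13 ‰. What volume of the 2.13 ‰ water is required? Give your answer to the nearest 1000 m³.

Salt balance: 203,000×35.21 + V×2.13 = (203,000+V)×15.76
7,147,630 + 2.13V = 3,199,280 + 15.76V
3,948,350 = 13.63V
V = 289,680.85 m³

290000 m³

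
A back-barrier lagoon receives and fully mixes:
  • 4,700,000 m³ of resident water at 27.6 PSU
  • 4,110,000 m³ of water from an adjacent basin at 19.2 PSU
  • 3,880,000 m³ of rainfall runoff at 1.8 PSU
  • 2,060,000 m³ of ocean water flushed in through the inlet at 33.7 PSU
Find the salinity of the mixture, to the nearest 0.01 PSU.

19.32 PSU

Mass of salt is conserved:
salt = 4,700,000×27.6 + 4,110,000×19.2 + 3,880,000×1.8 + 2,060,000×33.7 = 129,720,000 + 78,912,000 + 6,984,000 + 69,422,000 = 285,038,000
volume = 4,700,000 + 4,110,000 + 3,880,000 + 2,060,000 = 14,750,000 m³
S = 285,038,000 / 14,750,000 = 19.3246 PSU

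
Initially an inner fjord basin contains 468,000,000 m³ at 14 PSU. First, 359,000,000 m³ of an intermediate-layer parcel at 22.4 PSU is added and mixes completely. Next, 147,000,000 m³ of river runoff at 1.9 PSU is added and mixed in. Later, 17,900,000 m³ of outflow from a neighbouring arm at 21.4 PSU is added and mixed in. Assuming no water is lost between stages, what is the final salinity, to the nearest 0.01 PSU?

15.38 PSU

Salt balance:
Initial salt = 468,000,000×14 = 6,552,000,000
After stage 1: salt = 6,552,000,000 + 359,000,000×22.4 = 14,593,600,000; volume = 827,000,000 m³; S = 17.646 PSU
After stage 2: salt = 14,593,600,000 + 147,000,000×1.9 = 14,872,900,000; volume = 974,000,000 m³; S = 15.27 PSU
After stage 3: salt = 14,872,900,000 + 17,900,000×21.4 = 15,255,960,000; volume = 991,900,000 m³
S = 15,255,960,000 / 991,900,000 = 15.3805 PSU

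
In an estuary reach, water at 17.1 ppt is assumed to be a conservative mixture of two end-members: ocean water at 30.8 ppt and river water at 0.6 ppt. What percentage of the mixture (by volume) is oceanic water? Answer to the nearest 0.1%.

Let g be the oceanic fraction. Salt balance per unit volume:
g×30.8 + (1−g)×0.6 = 17.1
g = (17.1 − 0.6) / (30.8 − 0.6) = 16.5/30.2 = 0.5464

54.6%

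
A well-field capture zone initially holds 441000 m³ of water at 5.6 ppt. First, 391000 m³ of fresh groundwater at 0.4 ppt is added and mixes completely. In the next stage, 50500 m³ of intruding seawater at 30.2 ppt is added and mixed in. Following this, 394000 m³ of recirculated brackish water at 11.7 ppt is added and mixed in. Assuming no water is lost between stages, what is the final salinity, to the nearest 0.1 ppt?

6.9 ppt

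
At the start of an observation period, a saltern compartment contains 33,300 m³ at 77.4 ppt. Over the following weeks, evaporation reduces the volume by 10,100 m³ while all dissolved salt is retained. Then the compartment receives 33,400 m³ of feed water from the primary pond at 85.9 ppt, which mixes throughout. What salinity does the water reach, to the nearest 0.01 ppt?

96.23 ppt

After evaporation: salt = 33,300×77.4 = 2,577,420; volume = 33,300 − 10,100 = 23,200 m³
After mixing: salt = 2,577,420 + 33,400×85.9 = 5,446,480; volume = 23,200 + 33,400 = 56,600 m³
S = 5,446,480 / 56,600 = 96.2276 ppt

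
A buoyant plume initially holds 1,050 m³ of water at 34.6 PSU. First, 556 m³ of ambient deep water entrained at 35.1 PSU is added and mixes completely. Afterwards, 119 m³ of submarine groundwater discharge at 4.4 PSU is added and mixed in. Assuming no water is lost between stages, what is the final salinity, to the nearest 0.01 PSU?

Salt balance:
Initial salt = 1,050×34.6 = 36,330
After stage 1: salt = 36,330 + 556×35.1 = 55,845.6; volume = 1,606 m³; S = 34.773 PSU
After stage 2: salt = 55,845.6 + 119×4.4 = 56,369.2; volume = 1,725 m³
S = 56,369.2 / 1,725 = 32.6778 PSU

32.68 PSU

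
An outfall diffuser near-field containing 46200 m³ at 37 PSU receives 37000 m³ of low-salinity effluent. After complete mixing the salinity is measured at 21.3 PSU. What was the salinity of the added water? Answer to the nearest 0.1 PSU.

Salt balance: 46,200×37 + 37,000×S = 83,200×21.3
1,709,400 + 37,000·S = 1,772,160
S = (1,772,160 − 1,709,400) / 37,000 = 1.6962 PSU

1.7 PSU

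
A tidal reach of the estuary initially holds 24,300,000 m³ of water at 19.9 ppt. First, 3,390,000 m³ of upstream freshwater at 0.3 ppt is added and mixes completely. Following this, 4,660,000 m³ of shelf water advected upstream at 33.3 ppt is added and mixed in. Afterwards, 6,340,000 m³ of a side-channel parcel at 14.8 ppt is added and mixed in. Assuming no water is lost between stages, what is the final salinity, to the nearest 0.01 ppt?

18.96 ppt

Total salt / total volume:
Initial salt = 24,300,000×19.9 = 483,570,000
After stage 1: salt = 483,570,000 + 3,390,000×0.3 = 484,587,000; volume = 27,690,000 m³; S = 17.5 ppt
After stage 2: salt = 484,587,000 + 4,660,000×33.3 = 639,765,000; volume = 32,350,000 m³; S = 19.776 ppt
After stage 3: salt = 639,765,000 + 6,340,000×14.8 = 733,597,000; volume = 38,690,000 m³
S = 733,597,000 / 38,690,000 = 18.9609 ppt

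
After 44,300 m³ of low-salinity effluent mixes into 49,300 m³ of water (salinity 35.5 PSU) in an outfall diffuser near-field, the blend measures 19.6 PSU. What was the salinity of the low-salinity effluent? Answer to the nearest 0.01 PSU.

1.91 PSU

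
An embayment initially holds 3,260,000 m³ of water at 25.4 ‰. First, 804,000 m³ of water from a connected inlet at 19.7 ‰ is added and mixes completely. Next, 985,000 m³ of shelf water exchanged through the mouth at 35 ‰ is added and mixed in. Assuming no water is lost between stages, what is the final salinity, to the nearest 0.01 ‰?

26.37 ‰

Weighted by volume,
Initial salt = 3,260,000×25.4 = 82,804,000
After stage 1: salt = 82,804,000 + 804,000×19.7 = 98,642,800; volume = 4,064,000 m³; S = 24.272 ‰
After stage 2: salt = 98,642,800 + 985,000×35 = 133,117,800; volume = 5,049,000 m³
S = 133,117,800 / 5,049,000 = 26.3652 ‰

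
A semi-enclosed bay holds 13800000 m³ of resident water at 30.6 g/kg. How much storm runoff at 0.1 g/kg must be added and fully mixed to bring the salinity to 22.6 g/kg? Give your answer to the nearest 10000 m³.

4910000 m³

Salt balance: 13,800,000×30.6 + V×0.1 = (13,800,000+V)×22.6
422,280,000 + 0.1V = 311,880,000 + 22.6V
110,400,000 = 22.5V
V = 4,906,666.67 m³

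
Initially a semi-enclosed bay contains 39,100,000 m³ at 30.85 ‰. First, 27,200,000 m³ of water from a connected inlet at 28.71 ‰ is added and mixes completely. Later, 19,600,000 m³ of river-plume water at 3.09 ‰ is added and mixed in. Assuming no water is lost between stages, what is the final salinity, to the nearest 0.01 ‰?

23.84 ‰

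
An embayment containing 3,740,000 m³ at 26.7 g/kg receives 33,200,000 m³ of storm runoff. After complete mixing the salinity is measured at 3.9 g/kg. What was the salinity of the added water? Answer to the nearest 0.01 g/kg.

Salt balance: 3,740,000×26.7 + 33,200,000×S = 36,940,000×3.9
99,858,000 + 33,200,000·S = 144,066,000
S = (144,066,000 − 99,858,000) / 33,200,000 = 1.3316 g/kg

1.33 g/kg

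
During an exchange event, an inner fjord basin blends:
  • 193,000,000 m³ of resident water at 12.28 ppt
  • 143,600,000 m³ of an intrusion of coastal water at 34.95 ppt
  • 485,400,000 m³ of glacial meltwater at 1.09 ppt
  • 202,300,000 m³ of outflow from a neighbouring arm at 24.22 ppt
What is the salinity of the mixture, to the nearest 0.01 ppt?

12.51 ppt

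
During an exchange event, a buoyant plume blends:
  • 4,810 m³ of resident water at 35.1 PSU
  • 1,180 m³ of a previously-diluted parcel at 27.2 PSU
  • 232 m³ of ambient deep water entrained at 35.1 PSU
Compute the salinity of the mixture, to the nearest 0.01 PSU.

33.60 PSU

Mass of salt is conserved:
salt = 4,810×35.1 + 1,180×27.2 + 232×35.1 = 168,831 + 32,096 + 8,143.2 = 209,070.2
volume = 4,810 + 1,180 + 232 = 6,222 m³
S = 209,070.2 / 6,222 = 33.6018 PSU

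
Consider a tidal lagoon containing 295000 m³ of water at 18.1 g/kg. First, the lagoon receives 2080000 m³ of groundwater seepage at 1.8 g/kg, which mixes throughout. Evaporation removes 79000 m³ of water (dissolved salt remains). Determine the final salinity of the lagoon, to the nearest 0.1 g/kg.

After mixing: salt = 295,000×18.1 + 2,080,000×1.8 = 9,083,500; volume = 2,375,000 m³
After evaporation: salt unchanged = 9,083,500; volume = 2,375,000 − 79,000 = 2,296,000 m³
S = 9,083,500 / 2,296,000 = 3.9562 g/kg

4.0 g/kg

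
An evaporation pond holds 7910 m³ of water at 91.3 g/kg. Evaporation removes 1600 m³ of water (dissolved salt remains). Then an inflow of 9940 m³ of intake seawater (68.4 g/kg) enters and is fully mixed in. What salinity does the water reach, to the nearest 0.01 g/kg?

After evaporation: salt = 7,910×91.3 = 722,183; volume = 7,910 − 1,600 = 6,310 m³
After mixing: salt = 722,183 + 9,940×68.4 = 1,402,079; volume = 6,310 + 9,940 = 16,250 m³
S = 1,402,079 / 16,250 = 86.2818 g/kg

86.28 g/kg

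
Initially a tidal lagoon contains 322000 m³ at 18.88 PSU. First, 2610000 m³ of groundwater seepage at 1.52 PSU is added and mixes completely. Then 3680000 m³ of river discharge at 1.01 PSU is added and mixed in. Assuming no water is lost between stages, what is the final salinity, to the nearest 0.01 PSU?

2.08 PSU

Salt balance:
Initial salt = 322,000×18.88 = 6,079,360
After stage 1: salt = 6,079,360 + 2,610,000×1.52 = 10,046,560; volume = 2,932,000 m³; S = 3.427 PSU
After stage 2: salt = 10,046,560 + 3,680,000×1.01 = 13,763,360; volume = 6,612,000 m³
S = 13,763,360 / 6,612,000 = 2.0816 PSU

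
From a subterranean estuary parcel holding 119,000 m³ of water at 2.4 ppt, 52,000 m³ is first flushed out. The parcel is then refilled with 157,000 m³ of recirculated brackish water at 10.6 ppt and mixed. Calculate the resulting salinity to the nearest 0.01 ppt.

8.15 ppt

Remaining after removal: 67,000 m³ at 2.4 ppt (salt = 160,800)
After addition: salt = 160,800 + 157,000×10.6 = 1,825,000; volume = 224,000 m³
S = 1,825,000 / 224,000 = 8.1473 ppt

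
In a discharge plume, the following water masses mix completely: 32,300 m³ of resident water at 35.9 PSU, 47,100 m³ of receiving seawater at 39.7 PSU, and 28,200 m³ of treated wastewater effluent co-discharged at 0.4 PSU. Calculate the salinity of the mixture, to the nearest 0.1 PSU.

28.3 PSU

Mass of salt is conserved:
salt = 32,300×35.9 + 47,100×39.7 + 28,200×0.4 = 1,159,570 + 1,869,870 + 11,280 = 3,040,720
volume = 32,300 + 47,100 + 28,200 = 107,600 m³
S = 3,040,720 / 107,600 = 28.259 PSU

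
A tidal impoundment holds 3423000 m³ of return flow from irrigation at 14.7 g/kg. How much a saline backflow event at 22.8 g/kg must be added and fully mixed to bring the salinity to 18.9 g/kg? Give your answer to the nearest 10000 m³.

Salt balance: 3,423,000×14.7 + V×22.8 = (3,423,000+V)×18.9
50,318,100 + 22.8V = 64,694,700 + 18.9V
14,376,600 = 3.9V
V = 3,686,307.69 m³

3690000 m³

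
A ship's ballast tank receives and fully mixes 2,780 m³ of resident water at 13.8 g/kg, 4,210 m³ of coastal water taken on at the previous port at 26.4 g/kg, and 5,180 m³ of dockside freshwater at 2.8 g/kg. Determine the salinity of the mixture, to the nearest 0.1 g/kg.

13.5 g/kg

Weighted by volume,
salt = 2,780×13.8 + 4,210×26.4 + 5,180×2.8 = 38,364 + 111,144 + 14,504 = 164,012
volume = 2,780 + 4,210 + 5,180 = 12,170 m³
S = 164,012 / 12,170 = 13.477 g/kg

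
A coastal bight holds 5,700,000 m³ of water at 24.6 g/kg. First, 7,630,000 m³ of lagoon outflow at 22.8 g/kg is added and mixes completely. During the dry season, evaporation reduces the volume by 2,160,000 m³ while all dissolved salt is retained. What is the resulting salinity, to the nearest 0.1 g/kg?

28.1 g/kg

After mixing: salt = 5,700,000×24.6 + 7,630,000×22.8 = 314,184,000; volume = 13,330,000 m³
After evaporation: salt unchanged = 314,184,000; volume = 13,330,000 − 2,160,000 = 11,170,000 m³
S = 314,184,000 / 11,170,000 = 28.1275 g/kg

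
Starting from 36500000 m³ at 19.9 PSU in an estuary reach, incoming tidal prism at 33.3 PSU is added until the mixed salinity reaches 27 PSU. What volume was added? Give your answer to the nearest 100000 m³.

41100000 m³

Salt balance: 36,500,000×19.9 + V×33.3 = (36,500,000+V)×27
726,350,000 + 33.3V = 985,500,000 + 27V
259,150,000 = 6.3V
V = 41,134,920.63 m³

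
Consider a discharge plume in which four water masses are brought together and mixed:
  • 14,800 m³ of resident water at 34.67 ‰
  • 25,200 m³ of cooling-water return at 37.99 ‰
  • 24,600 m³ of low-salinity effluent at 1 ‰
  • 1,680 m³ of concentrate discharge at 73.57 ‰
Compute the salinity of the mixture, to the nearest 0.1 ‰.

24.4 ‰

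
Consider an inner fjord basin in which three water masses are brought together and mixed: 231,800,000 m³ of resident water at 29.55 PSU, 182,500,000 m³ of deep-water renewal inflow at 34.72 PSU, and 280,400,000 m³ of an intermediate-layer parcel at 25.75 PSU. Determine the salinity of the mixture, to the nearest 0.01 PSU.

29.37 PSU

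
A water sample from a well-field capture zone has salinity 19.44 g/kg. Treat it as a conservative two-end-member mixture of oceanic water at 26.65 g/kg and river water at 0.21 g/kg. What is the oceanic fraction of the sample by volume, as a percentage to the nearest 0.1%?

72.7%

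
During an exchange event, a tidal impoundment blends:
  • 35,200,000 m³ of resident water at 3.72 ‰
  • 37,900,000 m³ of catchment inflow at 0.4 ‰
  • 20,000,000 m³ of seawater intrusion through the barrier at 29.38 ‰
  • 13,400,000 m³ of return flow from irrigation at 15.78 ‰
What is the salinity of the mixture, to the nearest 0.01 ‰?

Salt balance:
salt = 35,200,000×3.72 + 37,900,000×0.4 + 20,000,000×29.38 + 13,400,000×15.78 = 130,944,000 + 15,160,000 + 587,600,000 + 211,452,000 = 945,156,000
volume = 35,200,000 + 37,900,000 + 20,000,000 + 13,400,000 = 106,500,000 m³
S = 945,156,000 / 106,500,000 = 8.8747 ‰

8.87 ‰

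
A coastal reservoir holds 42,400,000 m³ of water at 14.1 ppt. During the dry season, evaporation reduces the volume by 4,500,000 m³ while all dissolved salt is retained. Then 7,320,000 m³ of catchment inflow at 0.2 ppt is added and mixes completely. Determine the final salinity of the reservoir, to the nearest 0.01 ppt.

13.25 ppt

After evaporation: salt = 42,400,000×14.1 = 597,840,000; volume = 42,400,000 − 4,500,000 = 37,900,000 m³
After mixing: salt = 597,840,000 + 7,320,000×0.2 = 599,304,000; volume = 37,900,000 + 7,320,000 = 45,220,000 m³
S = 599,304,000 / 45,220,000 = 13.2531 ppt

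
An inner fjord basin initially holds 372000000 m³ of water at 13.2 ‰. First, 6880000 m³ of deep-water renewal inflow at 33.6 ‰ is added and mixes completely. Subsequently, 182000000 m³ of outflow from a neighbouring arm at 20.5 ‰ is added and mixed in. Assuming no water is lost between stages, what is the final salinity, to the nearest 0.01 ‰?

Weighted by volume,
Initial salt = 372,000,000×13.2 = 4,910,400,000
After stage 1: salt = 4,910,400,000 + 6,880,000×33.6 = 5,141,568,000; volume = 378,880,000 m³; S = 13.57 ‰
After stage 2: salt = 5,141,568,000 + 182,000,000×20.5 = 8,872,568,000; volume = 560,880,000 m³
S = 8,872,568,000 / 560,880,000 = 15.819 ‰

15.82 ‰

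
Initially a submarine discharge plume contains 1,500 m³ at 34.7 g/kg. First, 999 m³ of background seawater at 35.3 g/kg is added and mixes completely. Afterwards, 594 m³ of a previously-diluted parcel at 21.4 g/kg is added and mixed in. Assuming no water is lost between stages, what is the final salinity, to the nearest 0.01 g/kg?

32.34 g/kg

By conservation of dissolved salt,
Initial salt = 1,500×34.7 = 52,050
After stage 1: salt = 52,050 + 999×35.3 = 87,314.7; volume = 2,499 m³; S = 34.94 g/kg
After stage 2: salt = 87,314.7 + 594×21.4 = 100,026.3; volume = 3,093 m³
S = 100,026.3 / 3,093 = 32.3396 g/kg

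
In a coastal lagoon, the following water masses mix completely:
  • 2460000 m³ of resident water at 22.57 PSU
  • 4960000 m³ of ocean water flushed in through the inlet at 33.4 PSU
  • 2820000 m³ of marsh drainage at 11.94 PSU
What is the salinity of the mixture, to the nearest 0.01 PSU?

Conserving salt mass:
salt = 2,460,000×22.57 + 4,960,000×33.4 + 2,820,000×11.94 = 55,522,200 + 165,664,000 + 33,670,800 = 254,857,000
volume = 2,460,000 + 4,960,000 + 2,820,000 = 10,240,000 m³
S = 254,857,000 / 10,240,000 = 24.8884 PSU

24.89 PSU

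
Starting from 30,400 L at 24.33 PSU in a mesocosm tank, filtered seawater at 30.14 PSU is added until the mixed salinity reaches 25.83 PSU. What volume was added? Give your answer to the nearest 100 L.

Salt balance: 30,400×24.33 + V×30.14 = (30,400+V)×25.83
739,632 + 30.14V = 785,232 + 25.83V
45,600 = 4.31V
V = 10,580.05 L

10600 L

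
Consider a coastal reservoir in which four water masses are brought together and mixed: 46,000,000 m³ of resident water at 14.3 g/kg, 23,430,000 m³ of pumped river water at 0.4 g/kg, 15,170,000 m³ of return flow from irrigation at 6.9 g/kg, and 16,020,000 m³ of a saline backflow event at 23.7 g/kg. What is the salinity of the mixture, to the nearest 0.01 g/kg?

Salt balance:
salt = 46,000,000×14.3 + 23,430,000×0.4 + 15,170,000×6.9 + 16,020,000×23.7 = 657,800,000 + 9,372,000 + 104,673,000 + 379,674,000 = 1,151,519,000
volume = 46,000,000 + 23,430,000 + 15,170,000 + 16,020,000 = 100,620,000 m³
S = 1,151,519,000 / 100,620,000 = 11.4442 g/kg

11.44 g/kg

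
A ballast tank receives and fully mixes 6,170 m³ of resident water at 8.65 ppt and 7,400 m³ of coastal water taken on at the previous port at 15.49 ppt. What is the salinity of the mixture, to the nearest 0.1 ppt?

Total salt / total volume:
salt = 6,170×8.65 + 7,400×15.49 = 53,370.5 + 114,626 = 167,996.5
volume = 6,170 + 7,400 = 13,570 m³
S = 167,996.5 / 13,570 = 12.38 ppt

12.4 ppt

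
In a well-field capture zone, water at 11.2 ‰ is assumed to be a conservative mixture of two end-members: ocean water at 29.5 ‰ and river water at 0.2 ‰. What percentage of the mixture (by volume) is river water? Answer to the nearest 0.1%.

Let f be the freshwater fraction. Salt balance per unit volume:
f×0.2 + (1−f)×29.5 = 11.2
f = (29.5 − 11.2) / (29.5 − 0.2) = 18.3/29.3 = 0.6246

62.5%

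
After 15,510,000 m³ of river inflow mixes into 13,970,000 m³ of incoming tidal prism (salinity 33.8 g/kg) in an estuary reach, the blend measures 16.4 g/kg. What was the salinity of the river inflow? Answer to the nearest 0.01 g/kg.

0.73 g/kg

Salt balance: 13,970,000×33.8 + 15,510,000×S = 29,480,000×16.4
472,186,000 + 15,510,000·S = 483,472,000
S = (483,472,000 − 472,186,000) / 15,510,000 = 0.7277 g/kg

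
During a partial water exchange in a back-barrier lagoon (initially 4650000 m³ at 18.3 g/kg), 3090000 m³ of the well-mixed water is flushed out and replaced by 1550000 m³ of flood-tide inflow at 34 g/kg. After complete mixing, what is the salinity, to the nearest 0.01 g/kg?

Remaining after removal: 1,560,000 m³ at 18.3 g/kg (salt = 28,548,000)
After addition: salt = 28,548,000 + 1,550,000×34 = 81,248,000; volume = 3,110,000 m³
S = 81,248,000 / 3,110,000 = 26.1248 g/kg

26.12 g/kg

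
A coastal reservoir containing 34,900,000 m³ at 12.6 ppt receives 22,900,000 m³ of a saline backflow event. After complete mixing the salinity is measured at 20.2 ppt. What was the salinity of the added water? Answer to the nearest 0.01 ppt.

31.78 ppt

Salt balance: 34,900,000×12.6 + 22,900,000×S = 57,800,000×20.2
439,740,000 + 22,900,000·S = 1,167,560,000
S = (1,167,560,000 − 439,740,000) / 22,900,000 = 31.7825 ppt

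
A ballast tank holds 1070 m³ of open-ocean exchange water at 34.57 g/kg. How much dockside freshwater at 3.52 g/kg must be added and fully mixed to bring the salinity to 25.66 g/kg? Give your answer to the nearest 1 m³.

431 m³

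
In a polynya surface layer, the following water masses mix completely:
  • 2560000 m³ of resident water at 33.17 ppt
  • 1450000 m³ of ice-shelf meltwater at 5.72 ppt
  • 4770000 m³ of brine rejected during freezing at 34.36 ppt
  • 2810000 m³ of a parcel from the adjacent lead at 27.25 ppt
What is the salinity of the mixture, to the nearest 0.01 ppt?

28.79 ppt

Mass of salt is conserved:
salt = 2,560,000×33.17 + 1,450,000×5.72 + 4,770,000×34.36 + 2,810,000×27.25 = 84,915,200 + 8,294,000 + 163,897,200 + 76,572,500 = 333,678,900
volume = 2,560,000 + 1,450,000 + 4,770,000 + 2,810,000 = 11,590,000 m³
S = 333,678,900 / 11,590,000 = 28.7902 ppt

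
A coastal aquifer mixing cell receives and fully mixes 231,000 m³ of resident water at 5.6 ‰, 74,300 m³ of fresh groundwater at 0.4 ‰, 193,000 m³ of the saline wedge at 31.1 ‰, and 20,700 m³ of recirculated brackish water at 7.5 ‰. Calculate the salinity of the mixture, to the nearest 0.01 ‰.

14.41 ‰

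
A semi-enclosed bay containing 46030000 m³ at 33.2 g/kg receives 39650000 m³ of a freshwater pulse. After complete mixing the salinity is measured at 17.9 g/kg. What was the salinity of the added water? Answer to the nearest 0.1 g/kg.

Salt balance: 46,030,000×33.2 + 39,650,000×S = 85,680,000×17.9
1,528,196,000 + 39,650,000·S = 1,533,672,000
S = (1,533,672,000 − 1,528,196,000) / 39,650,000 = 0.1381 g/kg

0.1 g/kg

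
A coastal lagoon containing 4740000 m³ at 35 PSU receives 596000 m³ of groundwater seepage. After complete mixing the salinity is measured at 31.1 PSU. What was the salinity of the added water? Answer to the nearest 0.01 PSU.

Salt balance: 4,740,000×35 + 596,000×S = 5,336,000×31.1
165,900,000 + 596,000·S = 165,949,600
S = (165,949,600 − 165,900,000) / 596,000 = 0.0832 PSU

0.08 PSU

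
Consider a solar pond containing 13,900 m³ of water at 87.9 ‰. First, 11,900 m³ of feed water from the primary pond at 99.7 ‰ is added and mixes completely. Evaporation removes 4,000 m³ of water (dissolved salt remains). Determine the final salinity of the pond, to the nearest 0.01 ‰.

After mixing: salt = 13,900×87.9 + 11,900×99.7 = 2,408,240; volume = 25,800 m³
After evaporation: salt unchanged = 2,408,240; volume = 25,800 − 4,000 = 21,800 m³
S = 2,408,240 / 21,800 = 110.4697 ‰

110.47 ‰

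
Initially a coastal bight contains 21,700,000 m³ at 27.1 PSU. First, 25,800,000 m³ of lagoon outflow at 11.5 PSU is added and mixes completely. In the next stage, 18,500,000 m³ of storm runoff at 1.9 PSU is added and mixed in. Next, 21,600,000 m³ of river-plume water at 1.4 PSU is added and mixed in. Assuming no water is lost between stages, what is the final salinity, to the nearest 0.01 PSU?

By conservation of dissolved salt,
Initial salt = 21,700,000×27.1 = 588,070,000
After stage 1: salt = 588,070,000 + 25,800,000×11.5 = 884,770,000; volume = 47,500,000 m³; S = 18.627 PSU
After stage 2: salt = 884,770,000 + 18,500,000×1.9 = 919,920,000; volume = 66,000,000 m³; S = 13.938 PSU
After stage 3: salt = 919,920,000 + 21,600,000×1.4 = 950,160,000; volume = 87,600,000 m³
S = 950,160,000 / 87,600,000 = 10.8466 PSU

10.85 PSU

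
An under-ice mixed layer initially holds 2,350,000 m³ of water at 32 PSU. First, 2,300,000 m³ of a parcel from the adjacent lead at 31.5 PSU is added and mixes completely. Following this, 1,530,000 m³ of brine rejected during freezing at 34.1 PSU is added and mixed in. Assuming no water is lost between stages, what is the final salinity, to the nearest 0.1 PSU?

32.3 PSU

Conserving salt mass:
Initial salt = 2,350,000×32 = 75,200,000
After stage 1: salt = 75,200,000 + 2,300,000×31.5 = 147,650,000; volume = 4,650,000 m³; S = 31.753 PSU
After stage 2: salt = 147,650,000 + 1,530,000×34.1 = 199,823,000; volume = 6,180,000 m³
S = 199,823,000 / 6,180,000 = 32.3338 PSU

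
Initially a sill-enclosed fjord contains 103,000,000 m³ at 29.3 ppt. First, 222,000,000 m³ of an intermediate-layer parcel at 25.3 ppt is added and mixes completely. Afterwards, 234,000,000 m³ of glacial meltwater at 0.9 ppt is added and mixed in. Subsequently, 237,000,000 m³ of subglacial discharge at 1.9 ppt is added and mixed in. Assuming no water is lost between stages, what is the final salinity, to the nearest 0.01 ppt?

By conservation of dissolved salt,
Initial salt = 103,000,000×29.3 = 3,017,900,000
After stage 1: salt = 3,017,900,000 + 222,000,000×25.3 = 8,634,500,000; volume = 325,000,000 m³; S = 26.568 ppt
After stage 2: salt = 8,634,500,000 + 234,000,000×0.9 = 8,845,100,000; volume = 559,000,000 m³; S = 15.823 ppt
After stage 3: salt = 8,845,100,000 + 237,000,000×1.9 = 9,295,400,000; volume = 796,000,000 m³
S = 9,295,400,000 / 796,000,000 = 11.6776 ppt

11.68 ppt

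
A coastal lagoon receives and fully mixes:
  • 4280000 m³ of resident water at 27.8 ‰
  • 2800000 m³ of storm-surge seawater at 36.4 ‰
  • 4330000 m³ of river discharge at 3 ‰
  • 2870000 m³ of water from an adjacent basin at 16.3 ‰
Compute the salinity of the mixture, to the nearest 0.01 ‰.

19.66 ‰

Conserving salt mass:
salt = 4,280,000×27.8 + 2,800,000×36.4 + 4,330,000×3 + 2,870,000×16.3 = 118,984,000 + 101,920,000 + 12,990,000 + 46,781,000 = 280,675,000
volume = 4,280,000 + 2,800,000 + 4,330,000 + 2,870,000 = 14,280,000 m³
S = 280,675,000 / 14,280,000 = 19.6551 ‰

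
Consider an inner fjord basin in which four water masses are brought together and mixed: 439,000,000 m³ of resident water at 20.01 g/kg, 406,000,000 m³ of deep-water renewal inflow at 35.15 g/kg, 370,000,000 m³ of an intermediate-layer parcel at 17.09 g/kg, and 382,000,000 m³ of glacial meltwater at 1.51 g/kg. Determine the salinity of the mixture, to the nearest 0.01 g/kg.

Total salt / total volume:
salt = 439,000,000×20.01 + 406,000,000×35.15 + 370,000,000×17.09 + 382,000,000×1.51 = 8,784,390,000 + 14,270,900,000 + 6,323,300,000 + 576,820,000 = 29,955,410,000
volume = 439,000,000 + 406,000,000 + 370,000,000 + 382,000,000 = 1,597,000,000 m³
S = 29,955,410,000 / 1,597,000,000 = 18.7573 g/kg

18.76 g/kg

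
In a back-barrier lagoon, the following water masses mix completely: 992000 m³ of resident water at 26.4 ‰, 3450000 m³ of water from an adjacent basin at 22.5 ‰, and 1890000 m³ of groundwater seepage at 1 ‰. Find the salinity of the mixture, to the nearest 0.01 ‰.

16.69 ‰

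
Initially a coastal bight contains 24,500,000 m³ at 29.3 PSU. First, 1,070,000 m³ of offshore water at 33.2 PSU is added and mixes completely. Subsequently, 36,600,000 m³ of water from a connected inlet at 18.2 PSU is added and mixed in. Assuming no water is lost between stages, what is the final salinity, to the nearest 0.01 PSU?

22.83 PSU

Conserving salt mass:
Initial salt = 24,500,000×29.3 = 717,850,000
After stage 1: salt = 717,850,000 + 1,070,000×33.2 = 753,374,000; volume = 25,570,000 m³; S = 29.463 PSU
After stage 2: salt = 753,374,000 + 36,600,000×18.2 = 1,419,494,000; volume = 62,170,000 m³
S = 1,419,494,000 / 62,170,000 = 22.8325 PSU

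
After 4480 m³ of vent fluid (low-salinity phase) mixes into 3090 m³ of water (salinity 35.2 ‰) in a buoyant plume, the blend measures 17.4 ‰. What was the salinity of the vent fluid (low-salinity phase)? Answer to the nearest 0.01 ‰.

5.12 ‰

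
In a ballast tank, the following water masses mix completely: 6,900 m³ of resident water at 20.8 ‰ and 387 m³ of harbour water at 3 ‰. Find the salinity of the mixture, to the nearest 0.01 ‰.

19.85 ‰

By conservation of dissolved salt,
salt = 6,900×20.8 + 387×3 = 143,520 + 1,161 = 144,681
volume = 6,900 + 387 = 7,287 m³
S = 144,681 / 7,287 = 19.8547 ‰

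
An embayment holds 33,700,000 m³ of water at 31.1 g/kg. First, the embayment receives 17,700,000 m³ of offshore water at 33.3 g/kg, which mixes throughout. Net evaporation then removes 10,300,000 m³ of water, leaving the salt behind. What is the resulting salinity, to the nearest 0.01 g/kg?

After mixing: salt = 33,700,000×31.1 + 17,700,000×33.3 = 1,637,480,000; volume = 51,400,000 m³
After evaporation: salt unchanged = 1,637,480,000; volume = 51,400,000 − 10,300,000 = 41,100,000 m³
S = 1,637,480,000 / 41,100,000 = 39.8414 g/kg

39.84 g/kg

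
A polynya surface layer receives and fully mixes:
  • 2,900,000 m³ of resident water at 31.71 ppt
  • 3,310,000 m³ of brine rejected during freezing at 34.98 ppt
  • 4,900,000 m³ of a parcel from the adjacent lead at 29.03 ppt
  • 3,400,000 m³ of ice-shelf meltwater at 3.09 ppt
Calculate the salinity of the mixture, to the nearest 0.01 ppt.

Mass of salt is conserved:
salt = 2,900,000×31.71 + 3,310,000×34.98 + 4,900,000×29.03 + 3,400,000×3.09 = 91,959,000 + 115,783,800 + 142,247,000 + 10,506,000 = 360,495,800
volume = 2,900,000 + 3,310,000 + 4,900,000 + 3,400,000 = 14,510,000 m³
S = 360,495,800 / 14,510,000 = 24.8446 ppt

24.84 ppt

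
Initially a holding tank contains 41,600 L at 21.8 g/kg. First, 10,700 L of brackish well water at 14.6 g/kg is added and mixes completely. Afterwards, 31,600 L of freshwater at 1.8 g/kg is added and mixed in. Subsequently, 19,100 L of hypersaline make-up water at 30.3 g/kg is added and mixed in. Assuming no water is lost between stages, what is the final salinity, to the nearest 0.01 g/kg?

16.49 g/kg

By conservation of dissolved salt,
Initial salt = 41,600×21.8 = 906,880
After stage 1: salt = 906,880 + 10,700×14.6 = 1,063,100; volume = 52,300 L; S = 20.327 g/kg
After stage 2: salt = 1,063,100 + 31,600×1.8 = 1,119,980; volume = 83,900 L; S = 13.349 g/kg
After stage 3: salt = 1,119,980 + 19,100×30.3 = 1,698,710; volume = 103,000 L
S = 1,698,710 / 103,000 = 16.4923 g/kg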